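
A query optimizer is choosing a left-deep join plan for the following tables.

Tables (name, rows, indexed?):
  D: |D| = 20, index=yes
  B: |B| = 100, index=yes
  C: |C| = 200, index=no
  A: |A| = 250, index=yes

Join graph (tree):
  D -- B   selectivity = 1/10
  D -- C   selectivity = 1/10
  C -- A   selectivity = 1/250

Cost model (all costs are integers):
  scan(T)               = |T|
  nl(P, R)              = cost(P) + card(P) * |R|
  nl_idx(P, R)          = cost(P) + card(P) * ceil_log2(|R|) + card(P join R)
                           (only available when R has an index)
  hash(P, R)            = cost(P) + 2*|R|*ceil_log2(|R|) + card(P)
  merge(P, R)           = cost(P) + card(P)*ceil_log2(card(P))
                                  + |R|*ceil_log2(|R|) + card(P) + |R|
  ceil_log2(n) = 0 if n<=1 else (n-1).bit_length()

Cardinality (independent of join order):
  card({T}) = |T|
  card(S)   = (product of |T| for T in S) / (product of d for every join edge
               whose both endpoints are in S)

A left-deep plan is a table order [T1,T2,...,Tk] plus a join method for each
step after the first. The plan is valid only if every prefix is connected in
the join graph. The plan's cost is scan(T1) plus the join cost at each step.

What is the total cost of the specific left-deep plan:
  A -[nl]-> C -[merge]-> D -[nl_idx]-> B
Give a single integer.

step 1: scan A: cost=250, card=250
step 2: join C via nl
    card(P join C) = 250*200/(250) = 200
    cost = 250 + 250*200 = 50250
step 3: join D via merge
    card(P join D) = 200*20/(10) = 400
    cost = 50250 + 200*8 + 20*5 + 200 + 20 = 52170
step 4: join B via nl_idx
    card(P join B) = 400*100/(10) = 4000
    cost = 52170 + 400*7 + 4000 = 58970

58970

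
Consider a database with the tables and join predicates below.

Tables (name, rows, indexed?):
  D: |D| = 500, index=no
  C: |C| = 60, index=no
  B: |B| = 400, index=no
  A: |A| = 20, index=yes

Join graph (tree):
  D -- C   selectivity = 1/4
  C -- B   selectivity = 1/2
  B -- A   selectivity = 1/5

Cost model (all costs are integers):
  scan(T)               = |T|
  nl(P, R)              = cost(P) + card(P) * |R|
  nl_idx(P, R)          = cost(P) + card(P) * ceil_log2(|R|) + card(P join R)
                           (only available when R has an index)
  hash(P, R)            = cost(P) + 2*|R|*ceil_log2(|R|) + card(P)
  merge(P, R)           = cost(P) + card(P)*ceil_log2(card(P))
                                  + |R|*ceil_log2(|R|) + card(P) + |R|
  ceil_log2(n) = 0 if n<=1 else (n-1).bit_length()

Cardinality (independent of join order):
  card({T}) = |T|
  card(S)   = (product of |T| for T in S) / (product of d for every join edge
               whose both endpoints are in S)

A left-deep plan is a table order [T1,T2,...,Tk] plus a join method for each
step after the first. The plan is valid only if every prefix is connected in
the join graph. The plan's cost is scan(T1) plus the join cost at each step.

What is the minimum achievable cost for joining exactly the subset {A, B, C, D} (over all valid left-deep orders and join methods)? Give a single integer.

Selinger DP over subsets of {A,B,C,D}:
  {D}: scan cost=500, card=500
  {C}: scan cost=60, card=60
  {B}: scan cost=400, card=400
  {A}: scan cost=20, card=20
  {CD}: card=7500; try (C,hash)→1720, (D,merge)→5480, (C,merge)→5920, (D,hash)→9120, (D,nl)→30060, (C,nl)→30500; best=1720 via (C,hash)
  {BC}: card=12000; try (C,hash)→1520, (B,merge)→4480, (C,merge)→4820, (B,hash)→7320, (B,nl)→24060, (C,nl)→24400; best=1520 via (C,hash)
  {AB}: card=1600; try (A,hash)→1000, (A,nl_idx)→4000, (B,merge)→4140, (A,merge)→4520, (B,hash)→7240, (B,nl)→8020 …(+1); best=1000 via (A,hash)
  {BCD}: card=1500000; try (B,hash)→16420, (D,hash)→22520, (B,merge)→110720, (D,merge)→186520, (B,nl)→3001720, (D,nl)→6001520; best=16420 via (B,hash)
  {ABC}: card=48000; try (C,hash)→3320, (A,hash)→13720, (C,merge)→20620, (C,nl)→97000, (A,nl_idx)→109520, (A,merge)→181640 …(+1); best=3320 via (C,hash)
  {ABCD}: card=6000000; try (D,hash)→60320, (D,merge)→824320, (A,hash)→1516620, (A,nl_idx)→13516420, (D,nl)→24003320, (A,nl)→30016420 …(+1); best=60320 via (D,hash)

60320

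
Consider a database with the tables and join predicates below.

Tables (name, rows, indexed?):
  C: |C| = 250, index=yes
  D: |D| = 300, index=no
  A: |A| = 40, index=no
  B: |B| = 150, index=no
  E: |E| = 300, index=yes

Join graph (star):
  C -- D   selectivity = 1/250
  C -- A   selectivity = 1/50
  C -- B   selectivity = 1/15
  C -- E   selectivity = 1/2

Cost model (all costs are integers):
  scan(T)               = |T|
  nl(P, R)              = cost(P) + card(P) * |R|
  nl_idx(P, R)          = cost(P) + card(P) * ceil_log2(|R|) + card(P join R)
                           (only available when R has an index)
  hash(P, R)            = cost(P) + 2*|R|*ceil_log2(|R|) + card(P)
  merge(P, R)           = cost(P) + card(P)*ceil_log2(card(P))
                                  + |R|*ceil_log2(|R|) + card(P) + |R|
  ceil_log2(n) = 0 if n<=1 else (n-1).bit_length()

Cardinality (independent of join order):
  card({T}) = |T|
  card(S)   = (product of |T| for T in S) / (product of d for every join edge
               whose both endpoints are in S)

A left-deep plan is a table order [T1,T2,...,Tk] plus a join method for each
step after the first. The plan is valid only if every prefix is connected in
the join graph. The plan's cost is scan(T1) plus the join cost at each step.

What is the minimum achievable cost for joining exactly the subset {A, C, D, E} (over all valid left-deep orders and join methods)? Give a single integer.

8940

Selinger DP over subsets of {A,C,D,E}:
  {C}: scan cost=250, card=250
  {D}: scan cost=300, card=300
  {A}: scan cost=40, card=40
  {E}: scan cost=300, card=300
  {CD}: card=300; try (C,nl_idx)→3000, (C,hash)→4600, (D,merge)→5500, (C,merge)→5550, (D,hash)→5900, (D,nl)→75250 …(+1); best=3000 via (C,nl_idx)
  {AC}: card=200; try (C,nl_idx)→560, (A,hash)→980, (C,merge)→2570, (A,merge)→2780, (C,hash)→4080, (C,nl)→10040 …(+1); best=560 via (C,nl_idx)
  {CE}: card=37500; try (C,hash)→4600, (E,merge)→5500, (C,merge)→5550, (E,hash)→5900, (E,nl_idx)→40000, (C,nl_idx)→40200 …(+2); best=4600 via (C,hash)
  {ACD}: card=240; try (A,hash)→3780, (D,merge)→5360, (D,hash)→6160, (A,merge)→6280, (A,nl)→15000, (D,nl)→60560; best=3780 via (A,hash)
  {CDE}: card=45000; try (E,hash)→8700, (E,merge)→9000, (D,hash)→47500, (E,nl_idx)→50700, (E,nl)→93000, (D,merge)→645100 …(+1); best=8700 via (E,hash)
  {ACE}: card=30000; try (E,merge)→5360, (E,hash)→6160, (E,nl_idx)→32360, (A,hash)→42580, (E,nl)→60560, (A,merge)→642380 …(+1); best=5360 via (E,merge)
  {ACDE}: card=36000; try (E,merge)→8940, (E,hash)→9420, (D,hash)→40760, (E,nl_idx)→41940, (A,hash)→54180, (E,nl)→75780 …(+4); best=8940 via (E,merge)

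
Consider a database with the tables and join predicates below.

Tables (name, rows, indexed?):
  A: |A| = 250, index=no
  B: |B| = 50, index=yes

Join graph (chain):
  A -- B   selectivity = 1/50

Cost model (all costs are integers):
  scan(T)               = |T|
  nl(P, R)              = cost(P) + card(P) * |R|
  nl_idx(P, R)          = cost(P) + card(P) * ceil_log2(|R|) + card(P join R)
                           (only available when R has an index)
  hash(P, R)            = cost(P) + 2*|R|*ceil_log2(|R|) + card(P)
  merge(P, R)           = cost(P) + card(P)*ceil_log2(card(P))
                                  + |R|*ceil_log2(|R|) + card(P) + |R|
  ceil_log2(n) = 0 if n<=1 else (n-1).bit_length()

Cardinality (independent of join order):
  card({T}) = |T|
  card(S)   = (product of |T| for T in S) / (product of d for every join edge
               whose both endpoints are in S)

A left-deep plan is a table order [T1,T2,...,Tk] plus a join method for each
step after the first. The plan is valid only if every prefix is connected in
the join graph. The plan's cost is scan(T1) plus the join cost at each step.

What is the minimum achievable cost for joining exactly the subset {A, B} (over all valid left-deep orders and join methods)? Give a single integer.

Selinger DP over subsets of {A,B}:
  {A}: scan cost=250, card=250
  {B}: scan cost=50, card=50
  {AB}: card=250; try (B,hash)→1100, (B,nl_idx)→2000, (A,merge)→2650, (B,merge)→2850, (A,hash)→4100, (A,nl)→12550 …(+1); best=1100 via (B,hash)

1100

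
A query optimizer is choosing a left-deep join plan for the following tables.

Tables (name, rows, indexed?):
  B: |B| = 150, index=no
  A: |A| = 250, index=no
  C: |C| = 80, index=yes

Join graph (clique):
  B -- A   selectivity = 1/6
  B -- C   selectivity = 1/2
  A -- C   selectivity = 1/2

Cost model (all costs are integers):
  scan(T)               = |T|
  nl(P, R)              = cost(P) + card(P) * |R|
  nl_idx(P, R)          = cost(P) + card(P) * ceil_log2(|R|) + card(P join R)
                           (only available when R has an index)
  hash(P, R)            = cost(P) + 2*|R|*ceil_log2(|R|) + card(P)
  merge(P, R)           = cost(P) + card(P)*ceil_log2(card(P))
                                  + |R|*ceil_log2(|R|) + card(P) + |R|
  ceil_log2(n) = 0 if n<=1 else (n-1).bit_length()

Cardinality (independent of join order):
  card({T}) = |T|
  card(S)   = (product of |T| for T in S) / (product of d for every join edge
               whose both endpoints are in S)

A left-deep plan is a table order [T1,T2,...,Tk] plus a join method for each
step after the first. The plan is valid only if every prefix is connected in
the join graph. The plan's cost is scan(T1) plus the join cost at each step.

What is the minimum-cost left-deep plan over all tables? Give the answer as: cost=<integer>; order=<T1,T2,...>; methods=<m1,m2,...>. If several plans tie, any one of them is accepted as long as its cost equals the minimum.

Selinger DP (subsets sized 1..n):
  {B}: scan cost=150, card=150
  {A}: scan cost=250, card=250
  {C}: scan cost=80, card=80
  {AB}: card=6250; try (B,hash)→2900, (A,merge)→3750, (B,merge)→3850, (A,hash)→4300, (A,nl)→37650, (B,nl)→37750; best=2900 via (B,hash)
  {BC}: card=6000; try (C,hash)→1420, (B,merge)→2070, (C,merge)→2140, (B,hash)→2560, (C,nl_idx)→7200, (B,nl)→12080 …(+1); best=1420 via (C,hash)
  {AC}: card=10000; try (C,hash)→1620, (A,merge)→2970, (C,merge)→3140, (A,hash)→4160, (C,nl_idx)→12000, (A,nl)→20080 …(+1); best=1620 via (C,hash)
  {ABC}: card=125000; try (C,hash)→10270, (A,hash)→11420, (B,hash)→14020, (A,merge)→87670, (C,merge)→91040, (B,merge)→152970 …(+4); best=10270 via (C,hash)

cost=10270; order=A,B,C; methods=hash,hash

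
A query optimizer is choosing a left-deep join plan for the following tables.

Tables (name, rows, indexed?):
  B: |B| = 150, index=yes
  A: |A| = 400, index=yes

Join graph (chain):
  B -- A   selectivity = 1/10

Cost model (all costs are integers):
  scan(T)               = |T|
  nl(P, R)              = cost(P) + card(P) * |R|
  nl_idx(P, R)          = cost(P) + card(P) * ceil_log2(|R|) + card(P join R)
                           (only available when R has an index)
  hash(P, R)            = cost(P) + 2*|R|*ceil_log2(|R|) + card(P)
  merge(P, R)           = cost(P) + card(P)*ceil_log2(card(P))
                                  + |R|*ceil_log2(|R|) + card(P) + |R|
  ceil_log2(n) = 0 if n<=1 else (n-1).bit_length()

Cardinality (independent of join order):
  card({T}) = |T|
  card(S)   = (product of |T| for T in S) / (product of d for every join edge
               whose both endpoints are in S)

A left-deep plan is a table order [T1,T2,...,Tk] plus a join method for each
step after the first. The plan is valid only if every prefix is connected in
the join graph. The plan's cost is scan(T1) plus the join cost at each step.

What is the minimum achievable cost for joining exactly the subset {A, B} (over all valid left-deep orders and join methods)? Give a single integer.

Selinger DP over subsets of {A,B}:
  {B}: scan cost=150, card=150
  {A}: scan cost=400, card=400
  {AB}: card=6000; try (B,hash)→3200, (A,merge)→5500, (B,merge)→5750, (A,hash)→7500, (A,nl_idx)→7500, (B,nl_idx)→9600 …(+2); best=3200 via (B,hash)

3200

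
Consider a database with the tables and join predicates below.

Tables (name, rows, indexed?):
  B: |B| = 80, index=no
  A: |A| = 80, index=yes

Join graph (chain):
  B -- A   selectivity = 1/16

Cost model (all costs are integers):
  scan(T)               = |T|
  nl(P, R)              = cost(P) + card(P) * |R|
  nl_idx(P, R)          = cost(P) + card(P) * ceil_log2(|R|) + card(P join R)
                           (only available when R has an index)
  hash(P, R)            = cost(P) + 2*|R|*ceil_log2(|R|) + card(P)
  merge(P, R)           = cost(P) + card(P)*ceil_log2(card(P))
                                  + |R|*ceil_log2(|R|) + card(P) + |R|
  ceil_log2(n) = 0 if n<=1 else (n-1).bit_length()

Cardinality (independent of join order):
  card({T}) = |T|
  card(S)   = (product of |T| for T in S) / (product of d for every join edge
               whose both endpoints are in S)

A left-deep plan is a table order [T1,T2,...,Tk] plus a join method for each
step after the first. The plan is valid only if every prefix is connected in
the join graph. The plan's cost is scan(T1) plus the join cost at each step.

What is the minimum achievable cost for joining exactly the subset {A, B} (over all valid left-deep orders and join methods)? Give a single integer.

1040

Selinger DP over subsets of {A,B}:
  {B}: scan cost=80, card=80
  {A}: scan cost=80, card=80
  {AB}: card=400; try (A,nl_idx)→1040, (B,hash)→1280, (A,hash)→1280, (B,merge)→1360, (A,merge)→1360, (B,nl)→6480 …(+1); best=1040 via (A,nl_idx)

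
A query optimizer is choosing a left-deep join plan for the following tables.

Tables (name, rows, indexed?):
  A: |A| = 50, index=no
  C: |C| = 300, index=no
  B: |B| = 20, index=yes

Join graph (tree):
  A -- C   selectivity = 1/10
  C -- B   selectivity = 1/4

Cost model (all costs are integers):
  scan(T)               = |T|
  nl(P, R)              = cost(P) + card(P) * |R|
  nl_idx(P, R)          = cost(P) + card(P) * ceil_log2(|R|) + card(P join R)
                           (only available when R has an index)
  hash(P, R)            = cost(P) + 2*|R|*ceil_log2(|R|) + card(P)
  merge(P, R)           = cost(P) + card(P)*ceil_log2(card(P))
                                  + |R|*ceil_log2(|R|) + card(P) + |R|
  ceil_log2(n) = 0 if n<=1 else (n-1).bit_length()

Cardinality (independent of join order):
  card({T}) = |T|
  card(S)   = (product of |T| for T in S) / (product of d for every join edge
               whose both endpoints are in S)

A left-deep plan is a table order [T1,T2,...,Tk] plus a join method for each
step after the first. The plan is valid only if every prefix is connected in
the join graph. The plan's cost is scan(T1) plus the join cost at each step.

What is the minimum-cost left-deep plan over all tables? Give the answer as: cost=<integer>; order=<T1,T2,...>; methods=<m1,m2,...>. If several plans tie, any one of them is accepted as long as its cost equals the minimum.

Selinger DP (subsets sized 1..n):
  {A}: scan cost=50, card=50
  {C}: scan cost=300, card=300
  {B}: scan cost=20, card=20
  {AC}: card=1500; try (A,hash)→1200, (C,merge)→3400, (A,merge)→3650, (C,hash)→5500, (C,nl)→15050, (A,nl)→15300; best=1200 via (A,hash)
  {BC}: card=1500; try (B,hash)→800, (C,merge)→3140, (B,nl_idx)→3300, (B,merge)→3420, (C,hash)→5440, (C,nl)→6020 …(+1); best=800 via (B,hash)
  {ABC}: card=7500; try (B,hash)→2900, (A,hash)→2900, (B,nl_idx)→16200, (A,merge)→19150, (B,merge)→19320, (B,nl)→31200 …(+1); best=2900 via (B,hash)

cost=2900; order=C,A,B; methods=hash,hash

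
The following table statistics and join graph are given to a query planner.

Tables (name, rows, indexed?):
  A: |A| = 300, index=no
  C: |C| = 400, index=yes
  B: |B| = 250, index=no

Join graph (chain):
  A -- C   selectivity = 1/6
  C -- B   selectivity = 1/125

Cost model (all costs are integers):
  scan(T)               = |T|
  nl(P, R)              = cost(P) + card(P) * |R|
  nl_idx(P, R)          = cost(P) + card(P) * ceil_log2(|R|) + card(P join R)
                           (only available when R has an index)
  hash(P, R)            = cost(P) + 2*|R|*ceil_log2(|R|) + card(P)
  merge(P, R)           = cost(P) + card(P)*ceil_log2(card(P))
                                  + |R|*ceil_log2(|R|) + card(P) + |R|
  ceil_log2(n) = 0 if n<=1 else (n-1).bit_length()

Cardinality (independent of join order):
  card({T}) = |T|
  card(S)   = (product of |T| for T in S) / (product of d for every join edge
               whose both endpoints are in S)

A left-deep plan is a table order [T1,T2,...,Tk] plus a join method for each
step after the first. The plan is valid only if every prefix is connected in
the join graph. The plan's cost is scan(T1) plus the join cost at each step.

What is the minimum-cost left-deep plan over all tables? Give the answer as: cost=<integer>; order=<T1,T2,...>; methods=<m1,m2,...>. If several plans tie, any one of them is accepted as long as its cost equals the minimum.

cost=9500; order=B,C,A; methods=nl_idx,hash

Selinger DP (subsets sized 1..n):
  {A}: scan cost=300, card=300
  {C}: scan cost=400, card=400
  {B}: scan cost=250, card=250
  {AC}: card=20000; try (A,hash)→6200, (C,merge)→7300, (A,merge)→7400, (C,hash)→7800, (C,nl_idx)→23000, (C,nl)→120300 …(+1); best=6200 via (A,hash)
  {BC}: card=800; try (C,nl_idx)→3300, (B,hash)→4800, (C,merge)→6500, (B,merge)→6650, (C,hash)→7700, (C,nl)→100250 …(+1); best=3300 via (C,nl_idx)
  {ABC}: card=40000; try (A,hash)→9500, (A,merge)→15100, (B,hash)→30200, (A,nl)→243300, (B,merge)→328450, (B,nl)→5006200; best=9500 via (A,hash)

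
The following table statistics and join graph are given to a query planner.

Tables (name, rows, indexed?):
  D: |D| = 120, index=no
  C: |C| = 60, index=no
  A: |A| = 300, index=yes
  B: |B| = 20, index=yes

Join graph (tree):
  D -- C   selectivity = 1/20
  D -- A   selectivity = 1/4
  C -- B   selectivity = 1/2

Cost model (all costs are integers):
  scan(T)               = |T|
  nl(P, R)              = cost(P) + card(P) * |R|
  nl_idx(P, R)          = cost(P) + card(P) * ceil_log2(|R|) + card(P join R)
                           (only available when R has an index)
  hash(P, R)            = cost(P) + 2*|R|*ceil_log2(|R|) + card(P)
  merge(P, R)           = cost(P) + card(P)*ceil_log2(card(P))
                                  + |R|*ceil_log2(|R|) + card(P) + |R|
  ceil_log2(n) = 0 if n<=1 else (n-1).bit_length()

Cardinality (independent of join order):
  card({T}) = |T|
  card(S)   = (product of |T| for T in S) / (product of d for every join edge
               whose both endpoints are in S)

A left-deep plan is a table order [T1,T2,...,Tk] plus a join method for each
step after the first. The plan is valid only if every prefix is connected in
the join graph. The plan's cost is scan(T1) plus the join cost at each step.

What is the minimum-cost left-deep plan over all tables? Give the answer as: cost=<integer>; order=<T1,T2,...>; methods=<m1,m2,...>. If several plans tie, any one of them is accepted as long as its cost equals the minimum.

cost=10520; order=D,C,B,A; methods=hash,hash,hash

Selinger DP (subsets sized 1..n):
  {D}: scan cost=120, card=120
  {C}: scan cost=60, card=60
  {A}: scan cost=300, card=300
  {B}: scan cost=20, card=20
  {CD}: card=360; try (C,hash)→960, (D,merge)→1440, (C,merge)→1500, (D,hash)→1800, (D,nl)→7260, (C,nl)→7320; best=960 via (C,hash)
  {AD}: card=9000; try (D,hash)→2280, (A,merge)→4080, (D,merge)→4260, (A,hash)→5640, (A,nl_idx)→10200, (A,nl)→36120 …(+1); best=2280 via (D,hash)
  {BC}: card=600; try (B,hash)→320, (C,merge)→560, (B,merge)→600, (C,hash)→760, (B,nl_idx)→960, (C,nl)→1220 …(+1); best=320 via (B,hash)
  {ACD}: card=27000; try (A,hash)→6720, (A,merge)→7560, (C,hash)→12000, (A,nl_idx)→31200, (A,nl)→108960, (C,merge)→137700 …(+1); best=6720 via (A,hash)
  {BCD}: card=3600; try (B,hash)→1520, (D,hash)→2600, (B,merge)→4680, (B,nl_idx)→6360, (D,merge)→7880, (B,nl)→8160 …(+1); best=1520 via (B,hash)
  {ABCD}: card=270000; try (A,hash)→10520, (B,hash)→33920, (A,merge)→51320, (A,nl_idx)→303920, (B,nl_idx)→411720, (B,merge)→438840 …(+2); best=10520 via (A,hash)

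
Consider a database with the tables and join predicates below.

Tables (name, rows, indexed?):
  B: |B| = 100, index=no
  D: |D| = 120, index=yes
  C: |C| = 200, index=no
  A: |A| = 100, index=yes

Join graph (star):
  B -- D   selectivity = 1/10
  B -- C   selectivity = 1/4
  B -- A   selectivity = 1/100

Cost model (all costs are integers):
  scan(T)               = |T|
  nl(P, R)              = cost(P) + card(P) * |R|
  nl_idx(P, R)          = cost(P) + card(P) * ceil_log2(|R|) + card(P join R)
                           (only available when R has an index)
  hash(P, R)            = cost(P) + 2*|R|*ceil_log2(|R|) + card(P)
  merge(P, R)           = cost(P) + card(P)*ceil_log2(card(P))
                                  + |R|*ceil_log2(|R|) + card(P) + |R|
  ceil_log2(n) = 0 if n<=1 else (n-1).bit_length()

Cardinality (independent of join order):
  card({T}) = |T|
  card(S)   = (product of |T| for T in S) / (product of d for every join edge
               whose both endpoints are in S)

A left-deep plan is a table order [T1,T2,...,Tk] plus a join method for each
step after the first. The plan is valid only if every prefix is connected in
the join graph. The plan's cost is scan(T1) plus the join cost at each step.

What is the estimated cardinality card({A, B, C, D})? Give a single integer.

Tables in S: A(100), B(100), C(200), D(120)
Edges inside S: B-D(d=10), B-C(d=4), B-A(d=100)
numerator = 100 * 100 * 200 * 120 = 240000000
denominator = 10 * 4 * 100 = 4000
card(S) = 240000000 / 4000 = 60000

60000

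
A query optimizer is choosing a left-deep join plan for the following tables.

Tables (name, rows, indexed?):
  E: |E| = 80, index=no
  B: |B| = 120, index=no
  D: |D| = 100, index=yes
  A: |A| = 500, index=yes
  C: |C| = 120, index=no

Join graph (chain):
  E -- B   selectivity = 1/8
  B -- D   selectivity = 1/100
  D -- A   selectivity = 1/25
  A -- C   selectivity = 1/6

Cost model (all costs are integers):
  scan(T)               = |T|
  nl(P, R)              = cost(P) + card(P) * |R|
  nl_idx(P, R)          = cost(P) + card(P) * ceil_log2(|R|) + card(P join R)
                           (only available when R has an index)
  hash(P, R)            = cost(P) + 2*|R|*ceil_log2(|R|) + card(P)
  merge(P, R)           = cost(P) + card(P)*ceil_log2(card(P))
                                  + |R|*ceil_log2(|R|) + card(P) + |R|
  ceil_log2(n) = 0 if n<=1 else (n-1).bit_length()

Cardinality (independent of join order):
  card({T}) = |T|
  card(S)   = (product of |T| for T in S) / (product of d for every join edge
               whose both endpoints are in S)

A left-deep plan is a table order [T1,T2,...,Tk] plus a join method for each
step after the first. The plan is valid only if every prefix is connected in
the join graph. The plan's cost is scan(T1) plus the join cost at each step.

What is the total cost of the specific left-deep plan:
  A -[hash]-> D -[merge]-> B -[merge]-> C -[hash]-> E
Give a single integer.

step 1: scan A: cost=500, card=500
step 2: join D via hash
    card(P join D) = 500*100/(25) = 2000
    cost = 500 + 2*100*7 + 500 = 2400
step 3: join B via merge
    card(P join B) = 2000*120/(100) = 2400
    cost = 2400 + 2000*11 + 120*7 + 2000 + 120 = 27360
step 4: join C via merge
    card(P join C) = 2400*120/(6) = 48000
    cost = 27360 + 2400*12 + 120*7 + 2400 + 120 = 59520
step 5: join E via hash
    card(P join E) = 48000*80/(8) = 480000
    cost = 59520 + 2*80*7 + 48000 = 108640

108640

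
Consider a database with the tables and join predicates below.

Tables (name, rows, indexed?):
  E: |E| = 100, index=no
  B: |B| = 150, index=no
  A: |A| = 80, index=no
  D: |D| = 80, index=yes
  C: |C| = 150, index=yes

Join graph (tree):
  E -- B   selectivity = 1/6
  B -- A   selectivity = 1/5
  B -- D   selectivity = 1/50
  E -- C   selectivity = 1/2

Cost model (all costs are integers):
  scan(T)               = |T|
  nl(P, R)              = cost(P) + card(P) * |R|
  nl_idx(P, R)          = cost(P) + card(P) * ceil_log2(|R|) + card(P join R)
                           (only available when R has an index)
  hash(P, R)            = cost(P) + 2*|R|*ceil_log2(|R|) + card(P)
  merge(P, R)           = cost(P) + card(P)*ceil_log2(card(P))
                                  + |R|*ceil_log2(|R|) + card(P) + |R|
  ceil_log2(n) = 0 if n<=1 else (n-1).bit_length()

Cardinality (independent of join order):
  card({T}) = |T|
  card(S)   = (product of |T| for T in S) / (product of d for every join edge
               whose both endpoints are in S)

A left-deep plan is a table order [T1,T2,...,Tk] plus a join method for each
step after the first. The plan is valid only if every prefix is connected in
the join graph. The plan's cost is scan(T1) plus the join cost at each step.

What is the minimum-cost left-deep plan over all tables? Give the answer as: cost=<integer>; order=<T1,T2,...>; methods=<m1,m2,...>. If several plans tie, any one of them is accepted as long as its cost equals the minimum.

cost=74420; order=B,D,A,E,C; methods=hash,hash,hash,hash

Selinger DP (subsets sized 1..n):
  {E}: scan cost=100, card=100
  {B}: scan cost=150, card=150
  {A}: scan cost=80, card=80
  {D}: scan cost=80, card=80
  {C}: scan cost=150, card=150
  {BE}: card=2500; try (E,hash)→1700, (B,merge)→2250, (E,merge)→2300, (B,hash)→2600, (B,nl)→15100, (E,nl)→15150; best=1700 via (E,hash)
  {CE}: card=7500; try (E,hash)→1700, (C,merge)→2250, (E,merge)→2300, (C,hash)→2600, (C,nl_idx)→8400, (C,nl)→15100 …(+1); best=1700 via (E,hash)
  {AB}: card=2400; try (A,hash)→1420, (B,merge)→2070, (A,merge)→2140, (B,hash)→2560, (B,nl)→12080, (A,nl)→12150; best=1420 via (A,hash)
  {BD}: card=240; try (D,hash)→1420, (D,nl_idx)→1440, (B,merge)→2070, (D,merge)→2140, (B,hash)→2560, (B,nl)→12080 …(+1); best=1420 via (D,hash)
  {ABE}: card=40000; try (E,hash)→5220, (A,hash)→5320, (E,merge)→33420, (A,merge)→34840, (A,nl)→201700, (E,nl)→241420; best=5220 via (E,hash)
  {BDE}: card=4000; try (E,hash)→3060, (E,merge)→4380, (D,hash)→5320, (D,nl_idx)→23200, (E,nl)→25420, (D,merge)→34840 …(+1); best=3060 via (E,hash)
  {BCE}: card=187500; try (C,hash)→6600, (B,hash)→11600, (C,merge)→35550, (B,merge)→108050, (C,nl_idx)→209200, (C,nl)→376700 …(+1); best=6600 via (C,hash)
  {ABD}: card=3840; try (A,hash)→2780, (A,merge)→4220, (D,hash)→4940, (A,nl)→20620, (D,nl_idx)→22060, (D,merge)→33260 …(+1); best=2780 via (A,hash)
  {ABDE}: card=64000; try (E,hash)→8020, (A,hash)→8180, (D,hash)→46340, (E,merge)→53500, (A,merge)→55700, (A,nl)→323060 …(+4); best=8020 via (E,hash)
  {ABCE}: card=3000000; try (C,hash)→47620, (A,hash)→195220, (C,merge)→686570, (C,nl_idx)→3325220, (A,merge)→3569740, (C,nl)→6005220 …(+1); best=47620 via (C,hash)
  {BCDE}: card=300000; try (C,hash)→9460, (C,merge)→56410, (D,hash)→195220, (C,nl_idx)→335060, (C,nl)→603060, (D,nl_idx)→1619100 …(+2); best=9460 via (C,hash)
  {ABCDE}: card=4800000; try (C,hash)→74420, (A,hash)→310580, (C,merge)→1097370, (D,hash)→3048740, (C,nl_idx)→5320020, (A,merge)→6010100 …(+5); best=74420 via (C,hash)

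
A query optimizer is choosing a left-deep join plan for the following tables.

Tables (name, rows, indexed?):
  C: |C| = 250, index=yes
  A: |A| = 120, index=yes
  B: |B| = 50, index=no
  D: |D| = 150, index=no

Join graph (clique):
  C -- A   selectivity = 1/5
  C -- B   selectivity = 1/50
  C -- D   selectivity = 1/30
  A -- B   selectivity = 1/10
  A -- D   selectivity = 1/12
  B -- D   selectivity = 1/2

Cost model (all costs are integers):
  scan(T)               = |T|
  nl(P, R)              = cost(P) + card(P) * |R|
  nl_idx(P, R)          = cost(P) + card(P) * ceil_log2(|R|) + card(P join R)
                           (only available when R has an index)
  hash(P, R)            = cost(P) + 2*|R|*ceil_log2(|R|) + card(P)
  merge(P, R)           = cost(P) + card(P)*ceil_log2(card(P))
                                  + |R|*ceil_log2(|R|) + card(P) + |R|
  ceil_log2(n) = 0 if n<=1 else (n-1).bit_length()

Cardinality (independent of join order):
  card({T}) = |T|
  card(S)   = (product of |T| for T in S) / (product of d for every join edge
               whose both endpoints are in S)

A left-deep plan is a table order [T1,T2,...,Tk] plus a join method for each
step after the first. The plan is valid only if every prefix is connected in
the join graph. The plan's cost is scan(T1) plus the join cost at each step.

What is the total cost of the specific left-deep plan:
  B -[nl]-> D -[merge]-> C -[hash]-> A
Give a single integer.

60855

step 1: scan B: cost=50, card=50
step 2: join D via nl
    card(P join D) = 50*150/(2) = 3750
    cost = 50 + 50*150 = 7550
step 3: join C via merge
    card(P join C) = 3750*250/(50*30) = 625
    cost = 7550 + 3750*12 + 250*8 + 3750 + 250 = 58550
step 4: join A via hash
    card(P join A) = 625*120/(5*10*12) = 125
    cost = 58550 + 2*120*7 + 625 = 60855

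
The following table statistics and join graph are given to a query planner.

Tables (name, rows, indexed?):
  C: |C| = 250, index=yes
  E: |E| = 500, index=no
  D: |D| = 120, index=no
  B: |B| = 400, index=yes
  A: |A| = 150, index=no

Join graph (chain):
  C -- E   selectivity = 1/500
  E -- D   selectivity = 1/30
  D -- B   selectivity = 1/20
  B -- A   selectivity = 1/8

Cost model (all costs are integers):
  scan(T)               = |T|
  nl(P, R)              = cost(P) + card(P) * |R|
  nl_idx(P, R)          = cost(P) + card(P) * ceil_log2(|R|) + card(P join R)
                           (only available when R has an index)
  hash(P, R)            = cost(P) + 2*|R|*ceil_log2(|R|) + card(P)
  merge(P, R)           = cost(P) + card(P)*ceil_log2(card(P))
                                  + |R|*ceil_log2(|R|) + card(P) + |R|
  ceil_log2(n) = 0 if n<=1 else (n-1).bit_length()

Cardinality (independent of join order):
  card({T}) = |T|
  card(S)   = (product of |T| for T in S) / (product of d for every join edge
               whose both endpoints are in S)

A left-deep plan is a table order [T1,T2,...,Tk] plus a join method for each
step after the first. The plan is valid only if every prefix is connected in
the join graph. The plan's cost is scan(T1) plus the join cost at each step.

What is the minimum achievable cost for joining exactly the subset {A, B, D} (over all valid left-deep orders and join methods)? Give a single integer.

7280

Selinger DP over subsets of {A,B,D}:
  {D}: scan cost=120, card=120
  {B}: scan cost=400, card=400
  {A}: scan cost=150, card=150
  {BD}: card=2400; try (D,hash)→2480, (B,nl_idx)→3600, (B,merge)→5080, (D,merge)→5360, (B,hash)→7440, (B,nl)→48120 …(+1); best=2480 via (D,hash)
  {AB}: card=7500; try (A,hash)→3200, (B,merge)→5500, (A,merge)→5750, (B,hash)→7500, (B,nl_idx)→9000, (B,nl)→60150 …(+1); best=3200 via (A,hash)
  {ABD}: card=45000; try (A,hash)→7280, (D,hash)→12380, (A,merge)→35030, (D,merge)→109160, (A,nl)→362480, (D,nl)→903200; best=7280 via (A,hash)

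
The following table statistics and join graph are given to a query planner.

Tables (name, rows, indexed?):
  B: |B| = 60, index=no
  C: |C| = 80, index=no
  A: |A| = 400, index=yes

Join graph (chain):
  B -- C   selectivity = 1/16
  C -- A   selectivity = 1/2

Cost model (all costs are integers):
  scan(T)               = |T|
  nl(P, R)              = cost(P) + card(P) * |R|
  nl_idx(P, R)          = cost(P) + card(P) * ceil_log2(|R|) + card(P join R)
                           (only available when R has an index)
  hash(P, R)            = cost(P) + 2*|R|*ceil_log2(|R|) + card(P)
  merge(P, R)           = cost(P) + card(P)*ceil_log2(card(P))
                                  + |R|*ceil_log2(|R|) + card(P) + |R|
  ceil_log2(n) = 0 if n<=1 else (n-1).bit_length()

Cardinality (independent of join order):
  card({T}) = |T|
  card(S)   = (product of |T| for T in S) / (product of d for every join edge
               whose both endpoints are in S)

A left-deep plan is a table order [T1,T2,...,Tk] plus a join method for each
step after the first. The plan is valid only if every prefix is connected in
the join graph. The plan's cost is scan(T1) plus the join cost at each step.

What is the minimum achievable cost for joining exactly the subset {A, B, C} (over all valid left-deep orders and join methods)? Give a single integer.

Selinger DP over subsets of {A,B,C}:
  {B}: scan cost=60, card=60
  {C}: scan cost=80, card=80
  {A}: scan cost=400, card=400
  {BC}: card=300; try (B,hash)→880, (C,merge)→1120, (B,merge)→1140, (C,hash)→1240, (C,nl)→4860, (B,nl)→4880; best=880 via (B,hash)
  {AC}: card=16000; try (C,hash)→1920, (A,merge)→4720, (C,merge)→5040, (A,hash)→7360, (A,nl_idx)→16800, (A,nl)→32080 …(+1); best=1920 via (C,hash)
  {ABC}: card=60000; try (A,merge)→7880, (A,hash)→8380, (B,hash)→18640, (A,nl_idx)→63580, (A,nl)→120880, (B,merge)→242340 …(+1); best=7880 via (A,merge)

7880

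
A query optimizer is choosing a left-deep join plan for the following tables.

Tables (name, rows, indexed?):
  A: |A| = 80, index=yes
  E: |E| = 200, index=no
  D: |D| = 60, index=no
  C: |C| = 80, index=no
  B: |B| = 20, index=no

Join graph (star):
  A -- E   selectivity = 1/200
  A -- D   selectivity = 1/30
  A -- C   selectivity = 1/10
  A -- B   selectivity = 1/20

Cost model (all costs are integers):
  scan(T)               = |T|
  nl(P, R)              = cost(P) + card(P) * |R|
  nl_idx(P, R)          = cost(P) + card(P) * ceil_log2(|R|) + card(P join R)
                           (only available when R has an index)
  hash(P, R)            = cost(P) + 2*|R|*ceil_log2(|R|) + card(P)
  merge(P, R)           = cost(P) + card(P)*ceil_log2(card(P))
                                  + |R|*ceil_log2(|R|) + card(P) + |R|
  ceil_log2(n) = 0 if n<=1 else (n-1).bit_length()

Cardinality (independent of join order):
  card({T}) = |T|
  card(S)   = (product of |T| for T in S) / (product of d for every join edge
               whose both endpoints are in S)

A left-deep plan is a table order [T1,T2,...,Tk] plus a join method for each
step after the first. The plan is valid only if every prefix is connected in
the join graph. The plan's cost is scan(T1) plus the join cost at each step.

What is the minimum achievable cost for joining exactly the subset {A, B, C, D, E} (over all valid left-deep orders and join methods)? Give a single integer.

Selinger DP over subsets of {A,B,C,D,E}:
  {A}: scan cost=80, card=80
  {E}: scan cost=200, card=200
  {D}: scan cost=60, card=60
  {C}: scan cost=80, card=80
  {B}: scan cost=20, card=20
  {AE}: card=80; try (A,hash)→1520, (A,nl_idx)→1680, (E,merge)→2520, (A,merge)→2640, (E,hash)→3360, (E,nl)→16080 …(+1); best=1520 via (A,hash)
  {AD}: card=160; try (A,nl_idx)→640, (D,hash)→880, (A,merge)→1120, (D,merge)→1140, (A,hash)→1240, (A,nl)→4860 …(+1); best=640 via (A,nl_idx)
  {AC}: card=640; try (C,hash)→1280, (A,hash)→1280, (A,nl_idx)→1280, (C,merge)→1360, (A,merge)→1360, (C,nl)→6480 …(+1); best=1280 via (C,hash)
  {AB}: card=80; try (A,nl_idx)→240, (B,hash)→360, (A,merge)→780, (B,merge)→840, (A,hash)→1160, (A,nl)→1620 …(+1); best=240 via (A,nl_idx)
  {ADE}: card=160; try (D,hash)→2320, (D,merge)→2580, (E,merge)→3880, (E,hash)→4000, (D,nl)→6320, (E,nl)→32640; best=2320 via (D,hash)
  {ACE}: card=640; try (C,hash)→2720, (C,merge)→2800, (E,hash)→5120, (C,nl)→7920, (E,merge)→10120, (E,nl)→129280; best=2720 via (C,hash)
  {ABE}: card=80; try (B,hash)→1800, (B,merge)→2280, (E,merge)→2680, (B,nl)→3120, (E,hash)→3520, (E,nl)→16240; best=1800 via (B,hash)
  {ACD}: card=1280; try (C,hash)→1920, (D,hash)→2640, (C,merge)→2720, (D,merge)→8740, (C,nl)→13440, (D,nl)→39680; best=1920 via (C,hash)
  {ABD}: card=160; try (B,hash)→1000, (D,hash)→1040, (D,merge)→1300, (B,merge)→2200, (B,nl)→3840, (D,nl)→5040; best=1000 via (B,hash)
  {ABC}: card=640; try (C,hash)→1440, (C,merge)→1520, (B,hash)→2120, (C,nl)→6640, (B,merge)→8440, (B,nl)→14080; best=1440 via (C,hash)
  {ACDE}: card=1280; try (C,hash)→3600, (D,hash)→4080, (C,merge)→4400, (E,hash)→6400, (D,merge)→10180, (C,nl)→15120 …(+3); best=3600 via (C,hash)
  {ABDE}: card=160; try (D,hash)→2600, (B,hash)→2680, (D,merge)→2860, (B,merge)→3880, (E,merge)→4240, (E,hash)→4360 …(+3); best=2600 via (D,hash)
  {ABCE}: card=640; try (C,hash)→3000, (C,merge)→3080, (B,hash)→3560, (E,hash)→5280, (C,nl)→8200, (B,merge)→9880 …(+3); best=3000 via (C,hash)
  {ABCD}: card=1280; try (C,hash)→2280, (D,hash)→2800, (C,merge)→3080, (B,hash)→3400, (D,merge)→8900, (C,nl)→13800 …(+3); best=2280 via (C,hash)
  {ABCDE}: card=1280; try (C,hash)→3880, (D,hash)→4360, (C,merge)→4680, (B,hash)→5080, (E,hash)→6760, (D,merge)→10460 …(+6); best=3880 via (C,hash)

3880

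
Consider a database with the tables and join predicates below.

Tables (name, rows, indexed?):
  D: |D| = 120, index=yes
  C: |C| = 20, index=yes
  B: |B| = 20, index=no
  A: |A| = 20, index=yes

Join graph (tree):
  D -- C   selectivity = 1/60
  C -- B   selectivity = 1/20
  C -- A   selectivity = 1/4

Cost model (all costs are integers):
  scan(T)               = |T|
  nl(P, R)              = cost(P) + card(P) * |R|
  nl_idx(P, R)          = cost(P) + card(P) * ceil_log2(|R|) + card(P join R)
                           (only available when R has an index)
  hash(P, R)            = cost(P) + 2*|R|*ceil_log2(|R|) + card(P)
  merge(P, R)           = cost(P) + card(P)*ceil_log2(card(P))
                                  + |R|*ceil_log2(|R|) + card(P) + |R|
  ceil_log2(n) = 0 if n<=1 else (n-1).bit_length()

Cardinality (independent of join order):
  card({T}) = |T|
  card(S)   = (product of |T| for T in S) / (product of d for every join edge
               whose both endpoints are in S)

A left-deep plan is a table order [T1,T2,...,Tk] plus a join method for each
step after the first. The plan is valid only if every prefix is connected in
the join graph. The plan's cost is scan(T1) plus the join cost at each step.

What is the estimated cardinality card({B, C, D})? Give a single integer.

40

Tables in S: B(20), C(20), D(120)
Edges inside S: D-C(d=60), C-B(d=20)
numerator = 20 * 20 * 120 = 48000
denominator = 60 * 20 = 1200
card(S) = 48000 / 1200 = 40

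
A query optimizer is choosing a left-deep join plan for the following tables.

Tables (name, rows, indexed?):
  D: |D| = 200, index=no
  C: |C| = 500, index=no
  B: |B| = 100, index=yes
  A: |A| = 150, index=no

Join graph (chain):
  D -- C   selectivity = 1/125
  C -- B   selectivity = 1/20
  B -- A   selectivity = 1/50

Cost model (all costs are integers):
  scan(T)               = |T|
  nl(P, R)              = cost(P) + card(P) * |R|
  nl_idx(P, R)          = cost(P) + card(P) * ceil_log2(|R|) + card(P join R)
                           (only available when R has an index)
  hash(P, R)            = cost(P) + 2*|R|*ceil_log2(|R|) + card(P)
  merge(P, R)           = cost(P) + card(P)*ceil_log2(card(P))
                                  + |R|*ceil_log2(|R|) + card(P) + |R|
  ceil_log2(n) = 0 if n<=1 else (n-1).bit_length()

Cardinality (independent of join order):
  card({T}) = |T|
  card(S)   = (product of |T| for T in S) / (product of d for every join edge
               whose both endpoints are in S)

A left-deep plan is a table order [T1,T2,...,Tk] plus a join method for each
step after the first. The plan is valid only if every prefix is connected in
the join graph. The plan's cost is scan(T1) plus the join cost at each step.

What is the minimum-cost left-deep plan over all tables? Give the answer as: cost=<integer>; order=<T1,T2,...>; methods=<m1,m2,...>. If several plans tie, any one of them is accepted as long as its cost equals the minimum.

Selinger DP (subsets sized 1..n):
  {D}: scan cost=200, card=200
  {C}: scan cost=500, card=500
  {B}: scan cost=100, card=100
  {A}: scan cost=150, card=150
  {CD}: card=800; try (D,hash)→4200, (C,merge)→7000, (D,merge)→7300, (C,hash)→9400, (C,nl)→100200, (D,nl)→100500; best=4200 via (D,hash)
  {BC}: card=2500; try (B,hash)→2400, (C,merge)→5900, (B,merge)→6300, (B,nl_idx)→6500, (C,hash)→9200, (C,nl)→50100 …(+1); best=2400 via (B,hash)
  {AB}: card=300; try (B,nl_idx)→1500, (B,hash)→1700, (A,merge)→2250, (B,merge)→2300, (A,hash)→2600, (A,nl)→15100 …(+1); best=1500 via (B,nl_idx)
  {BCD}: card=4000; try (B,hash)→6400, (D,hash)→8100, (B,merge)→13800, (B,nl_idx)→13800, (D,merge)→36700, (B,nl)→84200 …(+1); best=6400 via (B,hash)
  {ABC}: card=7500; try (A,hash)→7300, (C,merge)→9500, (C,hash)→10800, (A,merge)→36250, (C,nl)→151500, (A,nl)→377400; best=7300 via (A,hash)
  {ABCD}: card=12000; try (A,hash)→12800, (D,hash)→18000, (A,merge)→59750, (D,merge)→114100, (A,nl)→606400, (D,nl)→1507300; best=12800 via (A,hash)

cost=12800; order=C,D,B,A; methods=hash,hash,hash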